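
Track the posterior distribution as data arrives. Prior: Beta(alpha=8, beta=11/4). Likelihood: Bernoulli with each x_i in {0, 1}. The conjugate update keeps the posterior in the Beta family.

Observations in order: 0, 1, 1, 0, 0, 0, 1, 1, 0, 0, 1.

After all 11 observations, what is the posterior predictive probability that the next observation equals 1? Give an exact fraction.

obs 1: x=0 → posterior Beta(8, 15/4)
obs 2: x=1 → posterior Beta(9, 15/4)
obs 3: x=1 → posterior Beta(10, 15/4)
obs 4: x=0 → posterior Beta(10, 19/4)
obs 5: x=0 → posterior Beta(10, 23/4)
obs 6: x=0 → posterior Beta(10, 27/4)
obs 7: x=1 → posterior Beta(11, 27/4)
obs 8: x=1 → posterior Beta(12, 27/4)
obs 9: x=0 → posterior Beta(12, 31/4)
obs 10: x=0 → posterior Beta(12, 35/4)
obs 11: x=1 → posterior Beta(13, 35/4)

52/87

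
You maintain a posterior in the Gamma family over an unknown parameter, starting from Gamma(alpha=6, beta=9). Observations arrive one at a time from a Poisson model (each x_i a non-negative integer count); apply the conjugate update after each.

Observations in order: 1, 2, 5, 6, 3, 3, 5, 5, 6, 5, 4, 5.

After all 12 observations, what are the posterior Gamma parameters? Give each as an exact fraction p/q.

alpha=56, beta=21

obs 1: x=1 → posterior Gamma(7, 10)
obs 2: x=2 → posterior Gamma(9, 11)
obs 3: x=5 → posterior Gamma(14, 12)
obs 4: x=6 → posterior Gamma(20, 13)
obs 5: x=3 → posterior Gamma(23, 14)
obs 6: x=3 → posterior Gamma(26, 15)
obs 7: x=5 → posterior Gamma(31, 16)
obs 8: x=5 → posterior Gamma(36, 17)
obs 9: x=6 → posterior Gamma(42, 18)
obs 10: x=5 → posterior Gamma(47, 19)
obs 11: x=4 → posterior Gamma(51, 20)
obs 12: x=5 → posterior Gamma(56, 21)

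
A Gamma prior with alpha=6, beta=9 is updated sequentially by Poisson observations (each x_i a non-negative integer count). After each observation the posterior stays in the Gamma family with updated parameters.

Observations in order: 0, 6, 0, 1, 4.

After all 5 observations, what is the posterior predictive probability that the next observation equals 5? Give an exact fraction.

68940934955017833938944/8313141825199127197265625

obs 1: x=0 → posterior Gamma(6, 10)
obs 2: x=6 → posterior Gamma(12, 11)
obs 3: x=0 → posterior Gamma(12, 12)
obs 4: x=1 → posterior Gamma(13, 13)
obs 5: x=4 → posterior Gamma(17, 14)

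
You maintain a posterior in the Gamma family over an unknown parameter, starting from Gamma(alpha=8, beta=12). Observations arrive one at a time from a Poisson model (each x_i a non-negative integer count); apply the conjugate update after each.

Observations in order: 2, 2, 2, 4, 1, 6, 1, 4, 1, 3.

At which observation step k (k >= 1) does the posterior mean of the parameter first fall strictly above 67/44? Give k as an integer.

k = 10

obs 1: x=2 → posterior Gamma(10, 13)
obs 2: x=2 → posterior Gamma(12, 14)
obs 3: x=2 → posterior Gamma(14, 15)
obs 4: x=4 → posterior Gamma(18, 16)
obs 5: x=1 → posterior Gamma(19, 17)
obs 6: x=6 → posterior Gamma(25, 18)
obs 7: x=1 → posterior Gamma(26, 19)
obs 8: x=4 → posterior Gamma(30, 20)
obs 9: x=1 → posterior Gamma(31, 21)
obs 10: x=3 → posterior Gamma(34, 22)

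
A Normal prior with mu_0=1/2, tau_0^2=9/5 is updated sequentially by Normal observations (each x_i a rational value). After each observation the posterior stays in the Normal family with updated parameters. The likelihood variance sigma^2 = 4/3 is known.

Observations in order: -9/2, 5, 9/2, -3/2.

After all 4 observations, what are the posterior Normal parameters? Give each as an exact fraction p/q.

obs 1: x=-9/2 → posterior Normal(-223/94, 36/47)
obs 2: x=5 → posterior Normal(47/148, 18/37)
obs 3: x=9/2 → posterior Normal(145/101, 36/101)
obs 4: x=-3/2 → posterior Normal(209/256, 9/32)

mu_0=209/256, tau_0^2=9/32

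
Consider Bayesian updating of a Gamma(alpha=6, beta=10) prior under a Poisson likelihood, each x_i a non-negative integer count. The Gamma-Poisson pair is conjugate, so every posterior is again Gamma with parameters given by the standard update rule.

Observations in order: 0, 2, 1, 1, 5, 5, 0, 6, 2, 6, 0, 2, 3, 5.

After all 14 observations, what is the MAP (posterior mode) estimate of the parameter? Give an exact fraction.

43/24

obs 1: x=0 → posterior Gamma(6, 11)
obs 2: x=2 → posterior Gamma(8, 12)
obs 3: x=1 → posterior Gamma(9, 13)
obs 4: x=1 → posterior Gamma(10, 14)
obs 5: x=5 → posterior Gamma(15, 15)
obs 6: x=5 → posterior Gamma(20, 16)
obs 7: x=0 → posterior Gamma(20, 17)
obs 8: x=6 → posterior Gamma(26, 18)
obs 9: x=2 → posterior Gamma(28, 19)
obs 10: x=6 → posterior Gamma(34, 20)
obs 11: x=0 → posterior Gamma(34, 21)
obs 12: x=2 → posterior Gamma(36, 22)
obs 13: x=3 → posterior Gamma(39, 23)
obs 14: x=5 → posterior Gamma(44, 24)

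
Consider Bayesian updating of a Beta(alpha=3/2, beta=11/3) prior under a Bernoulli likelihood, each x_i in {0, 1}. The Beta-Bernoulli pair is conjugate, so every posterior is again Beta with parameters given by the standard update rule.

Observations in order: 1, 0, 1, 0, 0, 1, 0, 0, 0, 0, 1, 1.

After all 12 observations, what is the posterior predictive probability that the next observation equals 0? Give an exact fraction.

64/103

obs 1: x=1 → posterior Beta(5/2, 11/3)
obs 2: x=0 → posterior Beta(5/2, 14/3)
obs 3: x=1 → posterior Beta(7/2, 14/3)
obs 4: x=0 → posterior Beta(7/2, 17/3)
obs 5: x=0 → posterior Beta(7/2, 20/3)
obs 6: x=1 → posterior Beta(9/2, 20/3)
obs 7: x=0 → posterior Beta(9/2, 23/3)
obs 8: x=0 → posterior Beta(9/2, 26/3)
obs 9: x=0 → posterior Beta(9/2, 29/3)
obs 10: x=0 → posterior Beta(9/2, 32/3)
obs 11: x=1 → posterior Beta(11/2, 32/3)
obs 12: x=1 → posterior Beta(13/2, 32/3)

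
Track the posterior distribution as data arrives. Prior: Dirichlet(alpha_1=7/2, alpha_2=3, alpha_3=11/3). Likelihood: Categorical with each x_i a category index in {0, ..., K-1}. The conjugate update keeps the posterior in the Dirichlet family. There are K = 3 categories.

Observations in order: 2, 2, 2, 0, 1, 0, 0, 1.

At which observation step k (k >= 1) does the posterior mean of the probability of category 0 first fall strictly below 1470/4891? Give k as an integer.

k = 2

obs 1: x=2 → posterior Dirichlet(7/2, 3, 14/3)
obs 2: x=2 → posterior Dirichlet(7/2, 3, 17/3)
obs 3: x=2 → posterior Dirichlet(7/2, 3, 20/3)
obs 4: x=0 → posterior Dirichlet(9/2, 3, 20/3)
obs 5: x=1 → posterior Dirichlet(9/2, 4, 20/3)
obs 6: x=0 → posterior Dirichlet(11/2, 4, 20/3)
obs 7: x=0 → posterior Dirichlet(13/2, 4, 20/3)
obs 8: x=1 → posterior Dirichlet(13/2, 5, 20/3)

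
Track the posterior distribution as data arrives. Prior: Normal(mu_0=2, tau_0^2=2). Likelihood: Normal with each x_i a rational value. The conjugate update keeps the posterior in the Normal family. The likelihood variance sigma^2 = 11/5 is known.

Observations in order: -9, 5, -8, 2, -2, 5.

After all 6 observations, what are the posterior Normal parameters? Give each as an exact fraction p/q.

obs 1: x=-9 → posterior Normal(-68/21, 22/21)
obs 2: x=5 → posterior Normal(-18/31, 22/31)
obs 3: x=-8 → posterior Normal(-98/41, 22/41)
obs 4: x=2 → posterior Normal(-26/17, 22/51)
obs 5: x=-2 → posterior Normal(-98/61, 22/61)
obs 6: x=5 → posterior Normal(-48/71, 22/71)

mu_0=-48/71, tau_0^2=22/71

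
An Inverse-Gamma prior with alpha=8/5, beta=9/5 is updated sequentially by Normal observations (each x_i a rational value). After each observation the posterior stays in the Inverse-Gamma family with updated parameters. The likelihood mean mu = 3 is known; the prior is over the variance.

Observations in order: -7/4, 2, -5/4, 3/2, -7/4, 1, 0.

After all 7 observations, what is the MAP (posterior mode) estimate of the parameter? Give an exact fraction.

obs 1: x=-7/4 → posterior Inverse-Gamma(21/10, 2093/160)
obs 2: x=2 → posterior Inverse-Gamma(13/5, 2173/160)
obs 3: x=-5/4 → posterior Inverse-Gamma(31/10, 1809/80)
obs 4: x=3/2 → posterior Inverse-Gamma(18/5, 1899/80)
obs 5: x=-7/4 → posterior Inverse-Gamma(41/10, 5603/160)
obs 6: x=1 → posterior Inverse-Gamma(23/5, 5923/160)
obs 7: x=0 → posterior Inverse-Gamma(51/10, 6643/160)

6643/976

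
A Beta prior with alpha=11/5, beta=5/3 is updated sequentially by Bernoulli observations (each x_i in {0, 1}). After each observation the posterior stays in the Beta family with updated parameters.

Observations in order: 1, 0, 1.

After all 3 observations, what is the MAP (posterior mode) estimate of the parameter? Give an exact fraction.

48/73

obs 1: x=1 → posterior Beta(16/5, 5/3)
obs 2: x=0 → posterior Beta(16/5, 8/3)
obs 3: x=1 → posterior Beta(21/5, 8/3)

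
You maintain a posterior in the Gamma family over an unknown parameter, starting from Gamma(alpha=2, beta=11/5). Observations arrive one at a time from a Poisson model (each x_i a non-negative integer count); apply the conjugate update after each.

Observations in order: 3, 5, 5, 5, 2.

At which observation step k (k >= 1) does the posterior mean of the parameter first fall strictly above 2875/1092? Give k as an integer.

obs 1: x=3 → posterior Gamma(5, 16/5)
obs 2: x=5 → posterior Gamma(10, 21/5)
obs 3: x=5 → posterior Gamma(15, 26/5)
obs 4: x=5 → posterior Gamma(20, 31/5)
obs 5: x=2 → posterior Gamma(22, 36/5)

k = 3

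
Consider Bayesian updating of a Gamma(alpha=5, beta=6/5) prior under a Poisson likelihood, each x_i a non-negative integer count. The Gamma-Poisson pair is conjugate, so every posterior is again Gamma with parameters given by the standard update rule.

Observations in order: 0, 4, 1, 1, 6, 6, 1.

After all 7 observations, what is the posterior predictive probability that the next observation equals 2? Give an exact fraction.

954583302252598054075145851586096509801875/4262296254117464224879831119839519334989824

obs 1: x=0 → posterior Gamma(5, 11/5)
obs 2: x=4 → posterior Gamma(9, 16/5)
obs 3: x=1 → posterior Gamma(10, 21/5)
obs 4: x=1 → posterior Gamma(11, 26/5)
obs 5: x=6 → posterior Gamma(17, 31/5)
obs 6: x=6 → posterior Gamma(23, 36/5)
obs 7: x=1 → posterior Gamma(24, 41/5)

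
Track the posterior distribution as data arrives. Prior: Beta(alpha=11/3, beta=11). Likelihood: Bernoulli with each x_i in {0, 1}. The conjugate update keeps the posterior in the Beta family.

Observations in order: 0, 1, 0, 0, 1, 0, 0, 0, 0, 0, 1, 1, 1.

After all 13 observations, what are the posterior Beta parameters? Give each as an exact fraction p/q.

alpha=26/3, beta=19

obs 1: x=0 → posterior Beta(11/3, 12)
obs 2: x=1 → posterior Beta(14/3, 12)
obs 3: x=0 → posterior Beta(14/3, 13)
obs 4: x=0 → posterior Beta(14/3, 14)
obs 5: x=1 → posterior Beta(17/3, 14)
obs 6: x=0 → posterior Beta(17/3, 15)
obs 7: x=0 → posterior Beta(17/3, 16)
obs 8: x=0 → posterior Beta(17/3, 17)
obs 9: x=0 → posterior Beta(17/3, 18)
obs 10: x=0 → posterior Beta(17/3, 19)
obs 11: x=1 → posterior Beta(20/3, 19)
obs 12: x=1 → posterior Beta(23/3, 19)
obs 13: x=1 → posterior Beta(26/3, 19)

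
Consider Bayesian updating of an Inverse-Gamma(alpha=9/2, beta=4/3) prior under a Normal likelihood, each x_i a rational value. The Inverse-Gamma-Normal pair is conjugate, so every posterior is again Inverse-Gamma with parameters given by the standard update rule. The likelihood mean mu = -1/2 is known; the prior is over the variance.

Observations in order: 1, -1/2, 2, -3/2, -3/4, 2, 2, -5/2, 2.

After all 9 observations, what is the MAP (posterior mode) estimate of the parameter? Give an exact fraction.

1679/960

obs 1: x=1 → posterior Inverse-Gamma(5, 59/24)
obs 2: x=-1/2 → posterior Inverse-Gamma(11/2, 59/24)
obs 3: x=2 → posterior Inverse-Gamma(6, 67/12)
obs 4: x=-3/2 → posterior Inverse-Gamma(13/2, 73/12)
obs 5: x=-3/4 → posterior Inverse-Gamma(7, 587/96)
obs 6: x=2 → posterior Inverse-Gamma(15/2, 887/96)
obs 7: x=2 → posterior Inverse-Gamma(8, 1187/96)
obs 8: x=-5/2 → posterior Inverse-Gamma(17/2, 1379/96)
obs 9: x=2 → posterior Inverse-Gamma(9, 1679/96)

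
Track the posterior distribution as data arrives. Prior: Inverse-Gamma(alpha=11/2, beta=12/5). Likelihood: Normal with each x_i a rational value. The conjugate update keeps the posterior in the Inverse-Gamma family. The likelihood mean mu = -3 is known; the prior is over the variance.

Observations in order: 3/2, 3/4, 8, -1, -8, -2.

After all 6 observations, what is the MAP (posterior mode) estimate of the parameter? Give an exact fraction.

15209/1520

obs 1: x=3/2 → posterior Inverse-Gamma(6, 501/40)
obs 2: x=3/4 → posterior Inverse-Gamma(13/2, 3129/160)
obs 3: x=8 → posterior Inverse-Gamma(7, 12809/160)
obs 4: x=-1 → posterior Inverse-Gamma(15/2, 13129/160)
obs 5: x=-8 → posterior Inverse-Gamma(8, 15129/160)
obs 6: x=-2 → posterior Inverse-Gamma(17/2, 15209/160)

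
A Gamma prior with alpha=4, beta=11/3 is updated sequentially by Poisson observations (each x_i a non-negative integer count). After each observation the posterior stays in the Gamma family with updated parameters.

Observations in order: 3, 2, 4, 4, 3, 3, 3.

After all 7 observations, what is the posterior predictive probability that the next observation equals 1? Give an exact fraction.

106168098479332800600572877518711681974272/489595252003776134100131690502166748046875

obs 1: x=3 → posterior Gamma(7, 14/3)
obs 2: x=2 → posterior Gamma(9, 17/3)
obs 3: x=4 → posterior Gamma(13, 20/3)
obs 4: x=4 → posterior Gamma(17, 23/3)
obs 5: x=3 → posterior Gamma(20, 26/3)
obs 6: x=3 → posterior Gamma(23, 29/3)
obs 7: x=3 → posterior Gamma(26, 32/3)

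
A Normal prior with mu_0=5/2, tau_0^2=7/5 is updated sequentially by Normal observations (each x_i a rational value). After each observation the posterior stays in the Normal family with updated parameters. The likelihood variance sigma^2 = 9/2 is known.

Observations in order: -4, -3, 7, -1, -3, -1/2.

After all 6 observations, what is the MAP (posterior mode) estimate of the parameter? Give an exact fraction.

obs 1: x=-4 → posterior Normal(113/118, 63/59)
obs 2: x=-3 → posterior Normal(29/146, 63/73)
obs 3: x=7 → posterior Normal(75/58, 21/29)
obs 4: x=-1 → posterior Normal(197/202, 63/101)
obs 5: x=-3 → posterior Normal(113/230, 63/115)
obs 6: x=-1/2 → posterior Normal(33/86, 21/43)

33/86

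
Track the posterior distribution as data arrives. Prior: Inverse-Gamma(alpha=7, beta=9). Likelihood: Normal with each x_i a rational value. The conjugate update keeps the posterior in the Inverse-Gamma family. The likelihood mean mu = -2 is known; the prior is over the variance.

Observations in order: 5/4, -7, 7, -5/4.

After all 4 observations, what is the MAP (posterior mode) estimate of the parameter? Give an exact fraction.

1081/160

obs 1: x=5/4 → posterior Inverse-Gamma(15/2, 457/32)
obs 2: x=-7 → posterior Inverse-Gamma(8, 857/32)
obs 3: x=7 → posterior Inverse-Gamma(17/2, 2153/32)
obs 4: x=-5/4 → posterior Inverse-Gamma(9, 1081/16)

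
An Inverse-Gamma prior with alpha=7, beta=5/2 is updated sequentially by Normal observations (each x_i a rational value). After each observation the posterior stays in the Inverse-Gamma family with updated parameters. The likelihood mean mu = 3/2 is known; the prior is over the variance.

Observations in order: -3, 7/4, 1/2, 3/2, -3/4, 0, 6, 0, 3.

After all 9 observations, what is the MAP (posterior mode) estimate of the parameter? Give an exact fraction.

obs 1: x=-3 → posterior Inverse-Gamma(15/2, 101/8)
obs 2: x=7/4 → posterior Inverse-Gamma(8, 405/32)
obs 3: x=1/2 → posterior Inverse-Gamma(17/2, 421/32)
obs 4: x=3/2 → posterior Inverse-Gamma(9, 421/32)
obs 5: x=-3/4 → posterior Inverse-Gamma(19/2, 251/16)
obs 6: x=0 → posterior Inverse-Gamma(10, 269/16)
obs 7: x=6 → posterior Inverse-Gamma(21/2, 431/16)
obs 8: x=0 → posterior Inverse-Gamma(11, 449/16)
obs 9: x=3 → posterior Inverse-Gamma(23/2, 467/16)

467/200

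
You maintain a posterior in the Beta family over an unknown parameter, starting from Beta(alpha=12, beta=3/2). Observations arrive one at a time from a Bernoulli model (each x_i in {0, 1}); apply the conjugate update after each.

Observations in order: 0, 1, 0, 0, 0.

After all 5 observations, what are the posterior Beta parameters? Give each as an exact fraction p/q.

obs 1: x=0 → posterior Beta(12, 5/2)
obs 2: x=1 → posterior Beta(13, 5/2)
obs 3: x=0 → posterior Beta(13, 7/2)
obs 4: x=0 → posterior Beta(13, 9/2)
obs 5: x=0 → posterior Beta(13, 11/2)

alpha=13, beta=11/2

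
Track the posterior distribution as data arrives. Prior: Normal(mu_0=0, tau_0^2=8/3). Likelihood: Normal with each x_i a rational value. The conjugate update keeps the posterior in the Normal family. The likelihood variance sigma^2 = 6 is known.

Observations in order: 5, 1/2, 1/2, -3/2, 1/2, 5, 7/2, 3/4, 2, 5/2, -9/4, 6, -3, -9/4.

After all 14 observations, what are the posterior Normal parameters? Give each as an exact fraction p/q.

mu_0=69/65, tau_0^2=24/65

obs 1: x=5 → posterior Normal(20/13, 24/13)
obs 2: x=1/2 → posterior Normal(22/17, 24/17)
obs 3: x=1/2 → posterior Normal(8/7, 8/7)
obs 4: x=-3/2 → posterior Normal(18/25, 24/25)
obs 5: x=1/2 → posterior Normal(20/29, 24/29)
obs 6: x=5 → posterior Normal(40/33, 8/11)
obs 7: x=7/2 → posterior Normal(54/37, 24/37)
obs 8: x=3/4 → posterior Normal(57/41, 24/41)
obs 9: x=2 → posterior Normal(13/9, 8/15)
obs 10: x=5/2 → posterior Normal(75/49, 24/49)
obs 11: x=-9/4 → posterior Normal(66/53, 24/53)
obs 12: x=6 → posterior Normal(30/19, 8/19)
obs 13: x=-3 → posterior Normal(78/61, 24/61)
obs 14: x=-9/4 → posterior Normal(69/65, 24/65)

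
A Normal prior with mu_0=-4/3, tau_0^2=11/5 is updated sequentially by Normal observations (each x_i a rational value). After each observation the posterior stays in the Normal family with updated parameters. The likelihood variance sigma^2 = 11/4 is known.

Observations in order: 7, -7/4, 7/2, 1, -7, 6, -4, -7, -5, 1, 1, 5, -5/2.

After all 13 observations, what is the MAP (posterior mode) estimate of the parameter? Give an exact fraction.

obs 1: x=7 → posterior Normal(64/27, 11/9)
obs 2: x=-7/4 → posterior Normal(43/39, 11/13)
obs 3: x=7/2 → posterior Normal(5/3, 11/17)
obs 4: x=1 → posterior Normal(97/63, 11/21)
obs 5: x=-7 → posterior Normal(13/75, 11/25)
obs 6: x=6 → posterior Normal(85/87, 11/29)
obs 7: x=-4 → posterior Normal(37/99, 1/3)
obs 8: x=-7 → posterior Normal(-47/111, 11/37)
obs 9: x=-5 → posterior Normal(-107/123, 11/41)
obs 10: x=1 → posterior Normal(-19/27, 11/45)
obs 11: x=1 → posterior Normal(-83/147, 11/49)
obs 12: x=5 → posterior Normal(-23/159, 11/53)
obs 13: x=-5/2 → posterior Normal(-53/171, 11/57)

-53/171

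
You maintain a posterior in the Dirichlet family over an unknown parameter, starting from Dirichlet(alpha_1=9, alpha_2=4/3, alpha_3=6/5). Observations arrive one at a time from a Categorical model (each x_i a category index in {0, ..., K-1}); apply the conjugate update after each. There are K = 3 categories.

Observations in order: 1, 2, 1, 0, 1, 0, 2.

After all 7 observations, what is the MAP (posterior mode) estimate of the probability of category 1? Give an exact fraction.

obs 1: x=1 → posterior Dirichlet(9, 7/3, 6/5)
obs 2: x=2 → posterior Dirichlet(9, 7/3, 11/5)
obs 3: x=1 → posterior Dirichlet(9, 10/3, 11/5)
obs 4: x=0 → posterior Dirichlet(10, 10/3, 11/5)
obs 5: x=1 → posterior Dirichlet(10, 13/3, 11/5)
obs 6: x=0 → posterior Dirichlet(11, 13/3, 11/5)
obs 7: x=2 → posterior Dirichlet(11, 13/3, 16/5)

50/233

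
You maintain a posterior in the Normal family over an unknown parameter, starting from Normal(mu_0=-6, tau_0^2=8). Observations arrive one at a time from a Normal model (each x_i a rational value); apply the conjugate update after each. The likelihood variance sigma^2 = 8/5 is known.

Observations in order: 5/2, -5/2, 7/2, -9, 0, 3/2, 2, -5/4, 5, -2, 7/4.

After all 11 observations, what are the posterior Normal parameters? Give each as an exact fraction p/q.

obs 1: x=5/2 → posterior Normal(13/12, 4/3)
obs 2: x=-5/2 → posterior Normal(-6/11, 8/11)
obs 3: x=7/2 → posterior Normal(23/32, 1/2)
obs 4: x=-9 → posterior Normal(-67/42, 8/21)
obs 5: x=0 → posterior Normal(-67/52, 4/13)
obs 6: x=3/2 → posterior Normal(-26/31, 8/31)
obs 7: x=2 → posterior Normal(-4/9, 2/9)
obs 8: x=-5/4 → posterior Normal(-89/164, 8/41)
obs 9: x=5 → posterior Normal(11/184, 4/23)
obs 10: x=-2 → posterior Normal(-29/204, 8/51)
obs 11: x=7/4 → posterior Normal(3/112, 1/7)

mu_0=3/112, tau_0^2=1/7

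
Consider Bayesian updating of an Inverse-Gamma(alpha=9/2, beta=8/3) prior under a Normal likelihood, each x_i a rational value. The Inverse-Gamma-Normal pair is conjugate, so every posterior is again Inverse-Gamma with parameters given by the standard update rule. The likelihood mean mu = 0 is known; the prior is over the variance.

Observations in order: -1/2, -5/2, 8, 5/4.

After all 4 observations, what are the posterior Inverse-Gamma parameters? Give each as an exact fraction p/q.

obs 1: x=-1/2 → posterior Inverse-Gamma(5, 67/24)
obs 2: x=-5/2 → posterior Inverse-Gamma(11/2, 71/12)
obs 3: x=8 → posterior Inverse-Gamma(6, 455/12)
obs 4: x=5/4 → posterior Inverse-Gamma(13/2, 3715/96)

alpha=13/2, beta=3715/96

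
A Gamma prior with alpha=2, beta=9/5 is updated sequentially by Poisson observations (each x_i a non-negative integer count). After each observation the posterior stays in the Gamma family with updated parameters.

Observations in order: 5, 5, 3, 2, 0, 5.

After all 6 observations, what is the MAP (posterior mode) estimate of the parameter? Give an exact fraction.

obs 1: x=5 → posterior Gamma(7, 14/5)
obs 2: x=5 → posterior Gamma(12, 19/5)
obs 3: x=3 → posterior Gamma(15, 24/5)
obs 4: x=2 → posterior Gamma(17, 29/5)
obs 5: x=0 → posterior Gamma(17, 34/5)
obs 6: x=5 → posterior Gamma(22, 39/5)

35/13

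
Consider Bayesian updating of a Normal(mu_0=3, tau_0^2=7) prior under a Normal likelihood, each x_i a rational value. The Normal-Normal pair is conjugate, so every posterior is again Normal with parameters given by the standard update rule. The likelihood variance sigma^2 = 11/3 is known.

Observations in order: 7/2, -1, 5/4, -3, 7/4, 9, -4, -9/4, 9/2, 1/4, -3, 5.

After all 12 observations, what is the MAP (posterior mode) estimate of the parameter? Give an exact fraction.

285/263

obs 1: x=7/2 → posterior Normal(213/64, 77/32)
obs 2: x=-1 → posterior Normal(171/106, 77/53)
obs 3: x=5/4 → posterior Normal(447/296, 77/74)
obs 4: x=-3 → posterior Normal(39/76, 77/95)
obs 5: x=7/4 → posterior Normal(171/232, 77/116)
obs 6: x=9 → posterior Normal(549/274, 77/137)
obs 7: x=-4 → posterior Normal(381/316, 77/158)
obs 8: x=-9/4 → posterior Normal(573/716, 77/179)
obs 9: x=9/2 → posterior Normal(951/800, 77/200)
obs 10: x=1/4 → posterior Normal(243/221, 77/221)
obs 11: x=-3 → posterior Normal(90/121, 7/22)
obs 12: x=5 → posterior Normal(285/263, 77/263)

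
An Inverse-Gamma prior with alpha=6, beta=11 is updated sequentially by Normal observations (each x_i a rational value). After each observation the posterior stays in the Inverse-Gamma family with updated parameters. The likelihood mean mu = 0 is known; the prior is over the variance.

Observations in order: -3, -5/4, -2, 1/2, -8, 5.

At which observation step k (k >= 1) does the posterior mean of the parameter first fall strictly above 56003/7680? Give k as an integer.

obs 1: x=-3 → posterior Inverse-Gamma(13/2, 31/2)
obs 2: x=-5/4 → posterior Inverse-Gamma(7, 521/32)
obs 3: x=-2 → posterior Inverse-Gamma(15/2, 585/32)
obs 4: x=1/2 → posterior Inverse-Gamma(8, 589/32)
obs 5: x=-8 → posterior Inverse-Gamma(17/2, 1613/32)
obs 6: x=5 → posterior Inverse-Gamma(9, 2013/32)

k = 6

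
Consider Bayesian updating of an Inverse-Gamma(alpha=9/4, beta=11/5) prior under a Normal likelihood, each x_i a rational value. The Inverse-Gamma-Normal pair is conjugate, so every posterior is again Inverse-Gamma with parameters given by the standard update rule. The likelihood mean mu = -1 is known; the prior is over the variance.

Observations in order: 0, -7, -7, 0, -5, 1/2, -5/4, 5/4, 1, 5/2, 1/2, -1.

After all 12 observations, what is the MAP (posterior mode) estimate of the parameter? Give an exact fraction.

4811/740

obs 1: x=0 → posterior Inverse-Gamma(11/4, 27/10)
obs 2: x=-7 → posterior Inverse-Gamma(13/4, 207/10)
obs 3: x=-7 → posterior Inverse-Gamma(15/4, 387/10)
obs 4: x=0 → posterior Inverse-Gamma(17/4, 196/5)
obs 5: x=-5 → posterior Inverse-Gamma(19/4, 236/5)
obs 6: x=1/2 → posterior Inverse-Gamma(21/4, 1933/40)
obs 7: x=-5/4 → posterior Inverse-Gamma(23/4, 7737/160)
obs 8: x=5/4 → posterior Inverse-Gamma(25/4, 4071/80)
obs 9: x=1 → posterior Inverse-Gamma(27/4, 4231/80)
obs 10: x=5/2 → posterior Inverse-Gamma(29/4, 4721/80)
obs 11: x=1/2 → posterior Inverse-Gamma(31/4, 4811/80)
obs 12: x=-1 → posterior Inverse-Gamma(33/4, 4811/80)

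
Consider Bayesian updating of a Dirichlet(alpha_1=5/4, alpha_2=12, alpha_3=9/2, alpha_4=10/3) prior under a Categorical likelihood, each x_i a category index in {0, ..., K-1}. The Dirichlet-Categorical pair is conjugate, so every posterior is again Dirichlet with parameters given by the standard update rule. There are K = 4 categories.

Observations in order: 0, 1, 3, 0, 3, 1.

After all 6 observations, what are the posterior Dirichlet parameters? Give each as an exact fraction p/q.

alpha_1=13/4, alpha_2=14, alpha_3=9/2, alpha_4=16/3

obs 1: x=0 → posterior Dirichlet(9/4, 12, 9/2, 10/3)
obs 2: x=1 → posterior Dirichlet(9/4, 13, 9/2, 10/3)
obs 3: x=3 → posterior Dirichlet(9/4, 13, 9/2, 13/3)
obs 4: x=0 → posterior Dirichlet(13/4, 13, 9/2, 13/3)
obs 5: x=3 → posterior Dirichlet(13/4, 13, 9/2, 16/3)
obs 6: x=1 → posterior Dirichlet(13/4, 14, 9/2, 16/3)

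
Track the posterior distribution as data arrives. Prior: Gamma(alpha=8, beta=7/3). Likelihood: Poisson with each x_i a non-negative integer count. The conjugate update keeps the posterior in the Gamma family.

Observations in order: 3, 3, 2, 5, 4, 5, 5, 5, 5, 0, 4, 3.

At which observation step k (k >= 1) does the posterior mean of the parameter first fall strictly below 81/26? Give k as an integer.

obs 1: x=3 → posterior Gamma(11, 10/3)
obs 2: x=3 → posterior Gamma(14, 13/3)
obs 3: x=2 → posterior Gamma(16, 16/3)
obs 4: x=5 → posterior Gamma(21, 19/3)
obs 5: x=4 → posterior Gamma(25, 22/3)
obs 6: x=5 → posterior Gamma(30, 25/3)
obs 7: x=5 → posterior Gamma(35, 28/3)
obs 8: x=5 → posterior Gamma(40, 31/3)
obs 9: x=5 → posterior Gamma(45, 34/3)
obs 10: x=0 → posterior Gamma(45, 37/3)
obs 11: x=4 → posterior Gamma(49, 40/3)
obs 12: x=3 → posterior Gamma(52, 43/3)

k = 3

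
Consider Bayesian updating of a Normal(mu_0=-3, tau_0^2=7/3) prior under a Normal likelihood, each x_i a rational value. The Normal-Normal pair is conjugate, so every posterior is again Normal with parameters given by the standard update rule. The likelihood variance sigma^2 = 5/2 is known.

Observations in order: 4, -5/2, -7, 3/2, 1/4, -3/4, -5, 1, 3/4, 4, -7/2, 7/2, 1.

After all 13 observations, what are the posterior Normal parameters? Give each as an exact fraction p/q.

obs 1: x=4 → posterior Normal(11/29, 35/29)
obs 2: x=-5/2 → posterior Normal(-24/43, 35/43)
obs 3: x=-7 → posterior Normal(-122/57, 35/57)
obs 4: x=3/2 → posterior Normal(-101/71, 35/71)
obs 5: x=1/4 → posterior Normal(-39/34, 7/17)
obs 6: x=-3/4 → posterior Normal(-12/11, 35/99)
obs 7: x=-5 → posterior Normal(-178/113, 35/113)
obs 8: x=1 → posterior Normal(-164/127, 35/127)
obs 9: x=3/4 → posterior Normal(-307/282, 35/141)
obs 10: x=4 → posterior Normal(-39/62, 7/31)
obs 11: x=-7/2 → posterior Normal(-293/338, 35/169)
obs 12: x=7/2 → posterior Normal(-65/122, 35/183)
obs 13: x=1 → posterior Normal(-167/394, 35/197)

mu_0=-167/394, tau_0^2=35/197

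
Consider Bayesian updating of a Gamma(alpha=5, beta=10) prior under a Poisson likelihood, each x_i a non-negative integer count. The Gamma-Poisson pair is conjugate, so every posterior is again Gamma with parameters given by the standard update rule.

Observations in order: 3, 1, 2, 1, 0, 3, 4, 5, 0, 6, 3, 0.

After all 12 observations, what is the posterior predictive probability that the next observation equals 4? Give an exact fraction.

11751698141051408660946169846494344039480489410560/242063847902005849254176436075394136454464685331703

obs 1: x=3 → posterior Gamma(8, 11)
obs 2: x=1 → posterior Gamma(9, 12)
obs 3: x=2 → posterior Gamma(11, 13)
obs 4: x=1 → posterior Gamma(12, 14)
obs 5: x=0 → posterior Gamma(12, 15)
obs 6: x=3 → posterior Gamma(15, 16)
obs 7: x=4 → posterior Gamma(19, 17)
obs 8: x=5 → posterior Gamma(24, 18)
obs 9: x=0 → posterior Gamma(24, 19)
obs 10: x=6 → posterior Gamma(30, 20)
obs 11: x=3 → posterior Gamma(33, 21)
obs 12: x=0 → posterior Gamma(33, 22)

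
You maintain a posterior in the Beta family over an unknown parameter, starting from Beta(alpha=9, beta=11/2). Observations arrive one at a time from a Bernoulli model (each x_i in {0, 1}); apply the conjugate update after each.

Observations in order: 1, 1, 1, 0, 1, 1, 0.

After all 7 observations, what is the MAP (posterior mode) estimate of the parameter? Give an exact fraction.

2/3

obs 1: x=1 → posterior Beta(10, 11/2)
obs 2: x=1 → posterior Beta(11, 11/2)
obs 3: x=1 → posterior Beta(12, 11/2)
obs 4: x=0 → posterior Beta(12, 13/2)
obs 5: x=1 → posterior Beta(13, 13/2)
obs 6: x=1 → posterior Beta(14, 13/2)
obs 7: x=0 → posterior Beta(14, 15/2)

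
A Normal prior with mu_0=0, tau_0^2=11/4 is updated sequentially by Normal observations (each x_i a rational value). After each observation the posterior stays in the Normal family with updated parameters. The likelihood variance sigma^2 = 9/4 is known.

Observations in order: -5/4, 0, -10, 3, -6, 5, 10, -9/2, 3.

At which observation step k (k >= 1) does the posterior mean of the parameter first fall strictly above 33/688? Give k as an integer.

k = 7

obs 1: x=-5/4 → posterior Normal(-11/16, 99/80)
obs 2: x=0 → posterior Normal(-55/124, 99/124)
obs 3: x=-10 → posterior Normal(-165/56, 33/56)
obs 4: x=3 → posterior Normal(-363/212, 99/212)
obs 5: x=-6 → posterior Normal(-627/256, 99/256)
obs 6: x=5 → posterior Normal(-407/300, 33/100)
obs 7: x=10 → posterior Normal(33/344, 99/344)
obs 8: x=-9/2 → posterior Normal(-165/388, 99/388)
obs 9: x=3 → posterior Normal(-11/144, 11/48)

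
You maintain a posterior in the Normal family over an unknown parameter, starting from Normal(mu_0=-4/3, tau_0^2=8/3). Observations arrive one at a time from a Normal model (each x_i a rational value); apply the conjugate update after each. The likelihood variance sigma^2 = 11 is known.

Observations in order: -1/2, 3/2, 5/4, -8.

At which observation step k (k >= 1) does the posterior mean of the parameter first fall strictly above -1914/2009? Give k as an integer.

k = 2

obs 1: x=-1/2 → posterior Normal(-48/41, 88/41)
obs 2: x=3/2 → posterior Normal(-36/49, 88/49)
obs 3: x=5/4 → posterior Normal(-26/57, 88/57)
obs 4: x=-8 → posterior Normal(-18/13, 88/65)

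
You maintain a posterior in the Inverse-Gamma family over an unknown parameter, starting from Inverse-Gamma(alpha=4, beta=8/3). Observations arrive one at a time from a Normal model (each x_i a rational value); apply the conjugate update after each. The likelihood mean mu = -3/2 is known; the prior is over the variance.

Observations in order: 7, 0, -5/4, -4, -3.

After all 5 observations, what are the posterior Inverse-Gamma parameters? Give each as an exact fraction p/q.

obs 1: x=7 → posterior Inverse-Gamma(9/2, 931/24)
obs 2: x=0 → posterior Inverse-Gamma(5, 479/12)
obs 3: x=-5/4 → posterior Inverse-Gamma(11/2, 3835/96)
obs 4: x=-4 → posterior Inverse-Gamma(6, 4135/96)
obs 5: x=-3 → posterior Inverse-Gamma(13/2, 4243/96)

alpha=13/2, beta=4243/96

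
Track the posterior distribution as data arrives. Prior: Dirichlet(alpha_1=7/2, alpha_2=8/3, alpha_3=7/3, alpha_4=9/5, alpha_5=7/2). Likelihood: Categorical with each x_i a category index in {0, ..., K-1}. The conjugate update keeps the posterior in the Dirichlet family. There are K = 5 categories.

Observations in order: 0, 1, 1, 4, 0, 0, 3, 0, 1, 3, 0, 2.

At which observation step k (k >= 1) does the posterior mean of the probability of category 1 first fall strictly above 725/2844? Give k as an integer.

obs 1: x=0 → posterior Dirichlet(9/2, 8/3, 7/3, 9/5, 7/2)
obs 2: x=1 → posterior Dirichlet(9/2, 11/3, 7/3, 9/5, 7/2)
obs 3: x=1 → posterior Dirichlet(9/2, 14/3, 7/3, 9/5, 7/2)
obs 4: x=4 → posterior Dirichlet(9/2, 14/3, 7/3, 9/5, 9/2)
obs 5: x=0 → posterior Dirichlet(11/2, 14/3, 7/3, 9/5, 9/2)
obs 6: x=0 → posterior Dirichlet(13/2, 14/3, 7/3, 9/5, 9/2)
obs 7: x=3 → posterior Dirichlet(13/2, 14/3, 7/3, 14/5, 9/2)
obs 8: x=0 → posterior Dirichlet(15/2, 14/3, 7/3, 14/5, 9/2)
obs 9: x=1 → posterior Dirichlet(15/2, 17/3, 7/3, 14/5, 9/2)
obs 10: x=3 → posterior Dirichlet(15/2, 17/3, 7/3, 19/5, 9/2)
obs 11: x=0 → posterior Dirichlet(17/2, 17/3, 7/3, 19/5, 9/2)
obs 12: x=2 → posterior Dirichlet(17/2, 17/3, 10/3, 19/5, 9/2)

k = 3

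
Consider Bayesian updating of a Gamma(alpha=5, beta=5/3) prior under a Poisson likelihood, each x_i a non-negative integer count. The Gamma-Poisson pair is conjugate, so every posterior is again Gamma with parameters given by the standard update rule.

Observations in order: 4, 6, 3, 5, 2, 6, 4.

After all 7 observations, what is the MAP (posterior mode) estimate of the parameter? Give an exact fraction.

51/13

obs 1: x=4 → posterior Gamma(9, 8/3)
obs 2: x=6 → posterior Gamma(15, 11/3)
obs 3: x=3 → posterior Gamma(18, 14/3)
obs 4: x=5 → posterior Gamma(23, 17/3)
obs 5: x=2 → posterior Gamma(25, 20/3)
obs 6: x=6 → posterior Gamma(31, 23/3)
obs 7: x=4 → posterior Gamma(35, 26/3)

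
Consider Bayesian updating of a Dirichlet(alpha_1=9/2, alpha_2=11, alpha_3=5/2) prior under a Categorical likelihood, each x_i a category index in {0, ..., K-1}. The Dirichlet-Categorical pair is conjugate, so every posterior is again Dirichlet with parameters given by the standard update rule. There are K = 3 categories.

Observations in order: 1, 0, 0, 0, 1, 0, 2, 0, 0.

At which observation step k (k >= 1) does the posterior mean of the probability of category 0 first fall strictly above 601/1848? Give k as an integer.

k = 4

obs 1: x=1 → posterior Dirichlet(9/2, 12, 5/2)
obs 2: x=0 → posterior Dirichlet(11/2, 12, 5/2)
obs 3: x=0 → posterior Dirichlet(13/2, 12, 5/2)
obs 4: x=0 → posterior Dirichlet(15/2, 12, 5/2)
obs 5: x=1 → posterior Dirichlet(15/2, 13, 5/2)
obs 6: x=0 → posterior Dirichlet(17/2, 13, 5/2)
obs 7: x=2 → posterior Dirichlet(17/2, 13, 7/2)
obs 8: x=0 → posterior Dirichlet(19/2, 13, 7/2)
obs 9: x=0 → posterior Dirichlet(21/2, 13, 7/2)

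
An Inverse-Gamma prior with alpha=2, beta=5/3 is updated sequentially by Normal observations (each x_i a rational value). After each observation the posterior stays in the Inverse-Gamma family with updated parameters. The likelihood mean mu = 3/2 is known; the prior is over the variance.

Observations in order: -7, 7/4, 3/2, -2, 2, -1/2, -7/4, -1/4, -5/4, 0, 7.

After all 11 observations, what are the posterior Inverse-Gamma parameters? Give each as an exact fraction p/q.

obs 1: x=-7 → posterior Inverse-Gamma(5/2, 907/24)
obs 2: x=7/4 → posterior Inverse-Gamma(3, 3631/96)
obs 3: x=3/2 → posterior Inverse-Gamma(7/2, 3631/96)
obs 4: x=-2 → posterior Inverse-Gamma(4, 4219/96)
obs 5: x=2 → posterior Inverse-Gamma(9/2, 4231/96)
obs 6: x=-1/2 → posterior Inverse-Gamma(5, 4423/96)
obs 7: x=-7/4 → posterior Inverse-Gamma(11/2, 2465/48)
obs 8: x=-1/4 → posterior Inverse-Gamma(6, 5077/96)
obs 9: x=-5/4 → posterior Inverse-Gamma(13/2, 170/3)
obs 10: x=0 → posterior Inverse-Gamma(7, 1387/24)
obs 11: x=7 → posterior Inverse-Gamma(15/2, 875/12)

alpha=15/2, beta=875/12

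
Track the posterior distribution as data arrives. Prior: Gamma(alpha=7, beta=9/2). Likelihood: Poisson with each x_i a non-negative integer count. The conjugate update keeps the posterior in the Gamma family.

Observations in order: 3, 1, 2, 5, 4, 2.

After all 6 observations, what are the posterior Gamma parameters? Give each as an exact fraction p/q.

alpha=24, beta=21/2

obs 1: x=3 → posterior Gamma(10, 11/2)
obs 2: x=1 → posterior Gamma(11, 13/2)
obs 3: x=2 → posterior Gamma(13, 15/2)
obs 4: x=5 → posterior Gamma(18, 17/2)
obs 5: x=4 → posterior Gamma(22, 19/2)
obs 6: x=2 → posterior Gamma(24, 21/2)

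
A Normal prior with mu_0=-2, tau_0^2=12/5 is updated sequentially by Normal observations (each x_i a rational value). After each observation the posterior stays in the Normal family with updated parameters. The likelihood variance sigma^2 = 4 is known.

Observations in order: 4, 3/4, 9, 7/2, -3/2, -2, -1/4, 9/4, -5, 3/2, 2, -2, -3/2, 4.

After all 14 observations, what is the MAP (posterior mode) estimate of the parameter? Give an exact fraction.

137/188

obs 1: x=4 → posterior Normal(1/4, 3/2)
obs 2: x=3/4 → posterior Normal(17/44, 12/11)
obs 3: x=9 → posterior Normal(125/56, 6/7)
obs 4: x=7/2 → posterior Normal(167/68, 12/17)
obs 5: x=-3/2 → posterior Normal(149/80, 3/5)
obs 6: x=-2 → posterior Normal(125/92, 12/23)
obs 7: x=-1/4 → posterior Normal(61/52, 6/13)
obs 8: x=9/4 → posterior Normal(149/116, 12/29)
obs 9: x=-5 → posterior Normal(89/128, 3/8)
obs 10: x=3/2 → posterior Normal(107/140, 12/35)
obs 11: x=2 → posterior Normal(131/152, 6/19)
obs 12: x=-2 → posterior Normal(107/164, 12/41)
obs 13: x=-3/2 → posterior Normal(89/176, 3/11)
obs 14: x=4 → posterior Normal(137/188, 12/47)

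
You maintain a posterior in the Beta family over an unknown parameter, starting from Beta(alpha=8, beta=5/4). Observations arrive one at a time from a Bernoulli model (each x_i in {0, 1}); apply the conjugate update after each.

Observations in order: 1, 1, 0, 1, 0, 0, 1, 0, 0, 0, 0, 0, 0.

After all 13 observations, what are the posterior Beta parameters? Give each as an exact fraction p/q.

obs 1: x=1 → posterior Beta(9, 5/4)
obs 2: x=1 → posterior Beta(10, 5/4)
obs 3: x=0 → posterior Beta(10, 9/4)
obs 4: x=1 → posterior Beta(11, 9/4)
obs 5: x=0 → posterior Beta(11, 13/4)
obs 6: x=0 → posterior Beta(11, 17/4)
obs 7: x=1 → posterior Beta(12, 17/4)
obs 8: x=0 → posterior Beta(12, 21/4)
obs 9: x=0 → posterior Beta(12, 25/4)
obs 10: x=0 → posterior Beta(12, 29/4)
obs 11: x=0 → posterior Beta(12, 33/4)
obs 12: x=0 → posterior Beta(12, 37/4)
obs 13: x=0 → posterior Beta(12, 41/4)

alpha=12, beta=41/4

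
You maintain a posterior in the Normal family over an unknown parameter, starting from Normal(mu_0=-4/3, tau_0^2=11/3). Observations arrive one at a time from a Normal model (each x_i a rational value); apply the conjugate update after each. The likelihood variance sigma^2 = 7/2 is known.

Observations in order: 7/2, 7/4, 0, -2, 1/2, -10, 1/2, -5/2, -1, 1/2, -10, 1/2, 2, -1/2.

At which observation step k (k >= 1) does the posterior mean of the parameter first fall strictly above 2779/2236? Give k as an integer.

obs 1: x=7/2 → posterior Normal(49/43, 77/43)
obs 2: x=7/4 → posterior Normal(35/26, 77/65)
obs 3: x=0 → posterior Normal(175/174, 77/87)
obs 4: x=-2 → posterior Normal(87/218, 77/109)
obs 5: x=1/2 → posterior Normal(109/262, 77/131)
obs 6: x=-10 → posterior Normal(-331/306, 77/153)
obs 7: x=1/2 → posterior Normal(-309/350, 11/25)
obs 8: x=-5/2 → posterior Normal(-419/394, 77/197)
obs 9: x=-1 → posterior Normal(-463/438, 77/219)
obs 10: x=1/2 → posterior Normal(-441/482, 77/241)
obs 11: x=-10 → posterior Normal(-881/526, 77/263)
obs 12: x=1/2 → posterior Normal(-859/570, 77/285)
obs 13: x=2 → posterior Normal(-771/614, 77/307)
obs 14: x=-1/2 → posterior Normal(-793/658, 11/47)

k = 2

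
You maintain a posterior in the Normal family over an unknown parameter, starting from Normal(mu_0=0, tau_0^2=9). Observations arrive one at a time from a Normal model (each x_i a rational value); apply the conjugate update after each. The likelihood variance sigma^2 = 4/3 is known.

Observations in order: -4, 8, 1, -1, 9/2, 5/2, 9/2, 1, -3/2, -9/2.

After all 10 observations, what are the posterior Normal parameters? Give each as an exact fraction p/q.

mu_0=567/548, tau_0^2=18/137

obs 1: x=-4 → posterior Normal(-108/31, 36/31)
obs 2: x=8 → posterior Normal(54/29, 18/29)
obs 3: x=1 → posterior Normal(27/17, 36/85)
obs 4: x=-1 → posterior Normal(27/28, 9/28)
obs 5: x=9/2 → posterior Normal(459/278, 36/139)
obs 6: x=5/2 → posterior Normal(297/166, 18/83)
obs 7: x=9/2 → posterior Normal(837/386, 36/193)
obs 8: x=1 → posterior Normal(81/40, 9/55)
obs 9: x=-3/2 → posterior Normal(405/247, 36/247)
obs 10: x=-9/2 → posterior Normal(567/548, 18/137)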